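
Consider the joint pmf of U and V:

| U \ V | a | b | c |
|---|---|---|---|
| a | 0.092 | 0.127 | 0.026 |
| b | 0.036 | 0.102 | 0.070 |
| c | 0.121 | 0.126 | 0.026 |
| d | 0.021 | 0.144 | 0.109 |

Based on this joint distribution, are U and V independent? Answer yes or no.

no

P(U=d) = 0.274 and P(V=a) = 0.270, so their product is 0.07398, but P(U=d, V=a) = 0.021. Since these differ, U and V are not independent.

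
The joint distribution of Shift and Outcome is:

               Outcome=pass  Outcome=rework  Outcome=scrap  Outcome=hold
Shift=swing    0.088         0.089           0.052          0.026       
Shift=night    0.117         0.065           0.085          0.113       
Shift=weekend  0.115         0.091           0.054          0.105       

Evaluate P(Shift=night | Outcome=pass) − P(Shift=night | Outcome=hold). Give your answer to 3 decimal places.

P(Outcome=pass) = 0.088 + 0.117 + 0.115 = 0.320; P(Shift=night | Outcome=pass) = 0.117/0.320 = 0.3656.
P(Outcome=hold) = 0.026 + 0.113 + 0.105 = 0.244; P(Shift=night | Outcome=hold) = 0.113/0.244 = 0.4631.
Difference = -0.097.

-0.097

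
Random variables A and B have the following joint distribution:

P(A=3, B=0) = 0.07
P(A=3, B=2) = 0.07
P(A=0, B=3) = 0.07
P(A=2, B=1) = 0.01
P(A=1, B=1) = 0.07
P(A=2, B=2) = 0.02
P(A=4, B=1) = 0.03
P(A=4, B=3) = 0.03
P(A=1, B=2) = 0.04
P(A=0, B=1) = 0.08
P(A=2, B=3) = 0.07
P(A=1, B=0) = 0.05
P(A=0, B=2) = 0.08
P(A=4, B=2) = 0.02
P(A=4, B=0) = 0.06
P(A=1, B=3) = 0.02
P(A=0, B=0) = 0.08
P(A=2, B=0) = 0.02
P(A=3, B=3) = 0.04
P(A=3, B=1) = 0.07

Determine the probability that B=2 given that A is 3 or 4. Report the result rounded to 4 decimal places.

0.2308

P(A=3) = 0.07 + 0.07 + 0.07 + 0.04 = 0.25.
P(A=4) = 0.06 + 0.03 + 0.02 + 0.03 = 0.14.
P(A ∈ {3, 4}) = 0.25 + 0.14 = 0.39; P(B=2, A ∈ {3, 4}) = 0.07 + 0.02 = 0.09.
P(B=2 | A ∈ {3, 4}) = 0.09/0.39 = 0.2308.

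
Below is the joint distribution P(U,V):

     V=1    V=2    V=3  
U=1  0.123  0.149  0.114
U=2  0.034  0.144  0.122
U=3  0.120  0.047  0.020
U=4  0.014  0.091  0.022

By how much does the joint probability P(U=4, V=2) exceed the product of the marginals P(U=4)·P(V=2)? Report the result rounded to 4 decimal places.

P(U=4) = 0.014 + 0.091 + 0.022 = 0.127.
P(V=2) = 0.149 + 0.144 + 0.047 + 0.091 = 0.431.
P(U=4, V=2) − P(U=4)P(V=2) = 0.091 − 0.127×0.431 = 0.0363.

0.0363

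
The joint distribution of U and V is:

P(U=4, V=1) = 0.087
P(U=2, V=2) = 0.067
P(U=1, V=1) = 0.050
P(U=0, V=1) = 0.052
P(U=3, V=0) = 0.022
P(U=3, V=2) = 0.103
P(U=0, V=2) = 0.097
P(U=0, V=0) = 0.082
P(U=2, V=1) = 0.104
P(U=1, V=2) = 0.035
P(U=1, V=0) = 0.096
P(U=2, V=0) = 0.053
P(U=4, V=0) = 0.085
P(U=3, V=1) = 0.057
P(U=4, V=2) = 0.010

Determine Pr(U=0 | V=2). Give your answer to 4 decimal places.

P(V=2) = 0.097 + 0.035 + 0.067 + 0.103 + 0.010 = 0.312.
P(U=0 | V=2) = 0.097/0.312 = 0.3109.

0.3109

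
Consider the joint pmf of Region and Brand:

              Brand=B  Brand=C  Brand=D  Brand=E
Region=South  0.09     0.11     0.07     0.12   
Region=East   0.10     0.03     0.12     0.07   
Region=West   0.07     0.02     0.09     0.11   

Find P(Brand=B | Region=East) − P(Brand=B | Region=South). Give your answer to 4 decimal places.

P(Region=East) = 0.10 + 0.03 + 0.12 + 0.07 = 0.32; P(Brand=B | Region=East) = 0.10/0.32 = 0.31250.
P(Region=South) = 0.09 + 0.11 + 0.07 + 0.12 = 0.39; P(Brand=B | Region=South) = 0.09/0.39 = 0.23077.
Difference = 0.0817.

0.0817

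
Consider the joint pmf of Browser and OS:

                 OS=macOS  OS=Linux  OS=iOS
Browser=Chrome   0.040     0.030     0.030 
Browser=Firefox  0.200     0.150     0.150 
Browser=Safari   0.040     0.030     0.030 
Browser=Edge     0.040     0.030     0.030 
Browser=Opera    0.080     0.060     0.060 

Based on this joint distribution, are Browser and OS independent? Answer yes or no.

Every cell satisfies P(Browser,OS) = P(Browser)·P(OS). For instance P(Browser=Firefox) = 0.500, P(OS=iOS) = 0.300, and 0.500×0.300 = 0.150 matches the joint entry. So Browser and OS are independent.

yes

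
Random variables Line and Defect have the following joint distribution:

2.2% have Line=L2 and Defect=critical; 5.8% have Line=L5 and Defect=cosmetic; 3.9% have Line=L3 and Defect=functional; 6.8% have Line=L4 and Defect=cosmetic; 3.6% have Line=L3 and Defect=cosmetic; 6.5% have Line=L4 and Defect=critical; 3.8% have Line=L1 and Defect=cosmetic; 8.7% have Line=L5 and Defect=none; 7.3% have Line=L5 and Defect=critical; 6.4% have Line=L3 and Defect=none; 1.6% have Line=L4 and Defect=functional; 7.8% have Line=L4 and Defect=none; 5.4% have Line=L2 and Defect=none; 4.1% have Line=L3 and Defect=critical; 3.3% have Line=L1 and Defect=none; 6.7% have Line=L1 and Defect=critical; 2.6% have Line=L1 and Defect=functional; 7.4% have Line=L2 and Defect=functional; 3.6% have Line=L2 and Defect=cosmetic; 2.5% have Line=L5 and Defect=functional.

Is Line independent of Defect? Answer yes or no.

no

P(Line=L2) = 0.186 and P(Defect=functional) = 0.180, so their product is 0.03348, but P(Line=L2, Defect=functional) = 0.074. Since these differ, Line and Defect are not independent.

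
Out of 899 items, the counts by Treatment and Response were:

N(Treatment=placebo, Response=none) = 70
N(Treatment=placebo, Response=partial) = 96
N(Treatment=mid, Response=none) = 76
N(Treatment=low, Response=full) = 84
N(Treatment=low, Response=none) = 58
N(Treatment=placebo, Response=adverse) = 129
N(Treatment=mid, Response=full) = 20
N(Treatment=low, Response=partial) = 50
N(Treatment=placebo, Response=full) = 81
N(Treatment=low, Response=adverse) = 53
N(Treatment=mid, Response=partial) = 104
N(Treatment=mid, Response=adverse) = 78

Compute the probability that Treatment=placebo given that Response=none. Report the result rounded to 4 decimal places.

0.3431

Total with Response=none: 70 + 58 + 76 = 204.
P(Treatment=placebo | Response=none) = 70/204 = 0.3431.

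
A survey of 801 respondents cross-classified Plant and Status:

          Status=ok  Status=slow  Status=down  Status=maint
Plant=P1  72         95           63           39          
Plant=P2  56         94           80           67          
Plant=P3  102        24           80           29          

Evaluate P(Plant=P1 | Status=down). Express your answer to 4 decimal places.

0.2825

Total with Status=down: 63 + 80 + 80 = 223.
P(Plant=P1 | Status=down) = 63/223 = 0.2825.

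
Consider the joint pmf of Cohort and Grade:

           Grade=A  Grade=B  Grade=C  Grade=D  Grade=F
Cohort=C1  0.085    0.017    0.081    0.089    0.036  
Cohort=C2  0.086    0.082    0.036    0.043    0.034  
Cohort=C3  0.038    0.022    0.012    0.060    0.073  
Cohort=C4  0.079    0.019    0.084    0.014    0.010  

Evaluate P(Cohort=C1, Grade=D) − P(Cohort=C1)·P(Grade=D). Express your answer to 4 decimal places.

0.0256

P(Cohort=C1) = 0.085 + 0.017 + 0.081 + 0.089 + 0.036 = 0.308.
P(Grade=D) = 0.089 + 0.043 + 0.060 + 0.014 = 0.206.
P(Cohort=C1, Grade=D) − P(Cohort=C1)P(Grade=D) = 0.089 − 0.308×0.206 = 0.0256.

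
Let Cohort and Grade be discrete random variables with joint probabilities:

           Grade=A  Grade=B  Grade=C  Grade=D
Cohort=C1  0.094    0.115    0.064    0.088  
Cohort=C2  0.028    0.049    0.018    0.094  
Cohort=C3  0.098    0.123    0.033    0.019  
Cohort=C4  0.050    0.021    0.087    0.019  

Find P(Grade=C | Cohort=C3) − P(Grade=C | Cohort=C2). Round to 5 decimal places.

P(Cohort=C3) = 0.098 + 0.123 + 0.033 + 0.019 = 0.273; P(Grade=C | Cohort=C3) = 0.033/0.273 = 0.120879.
P(Cohort=C2) = 0.028 + 0.049 + 0.018 + 0.094 = 0.189; P(Grade=C | Cohort=C2) = 0.018/0.189 = 0.095238.
Difference = 0.02564.

0.02564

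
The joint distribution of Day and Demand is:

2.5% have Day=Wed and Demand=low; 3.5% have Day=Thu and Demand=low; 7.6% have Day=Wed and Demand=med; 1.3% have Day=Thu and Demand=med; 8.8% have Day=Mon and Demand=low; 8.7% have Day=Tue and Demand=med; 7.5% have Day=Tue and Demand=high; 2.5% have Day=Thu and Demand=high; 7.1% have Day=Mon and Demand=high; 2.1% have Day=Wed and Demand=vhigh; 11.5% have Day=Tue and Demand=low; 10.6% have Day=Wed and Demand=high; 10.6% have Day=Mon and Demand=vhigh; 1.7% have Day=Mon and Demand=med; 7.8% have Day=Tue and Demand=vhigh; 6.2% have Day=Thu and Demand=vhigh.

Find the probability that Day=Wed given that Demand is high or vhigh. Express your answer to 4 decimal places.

0.2335

P(Demand=high) = 0.071 + 0.075 + 0.106 + 0.025 = 0.277.
P(Demand=vhigh) = 0.106 + 0.078 + 0.021 + 0.062 = 0.267.
P(Demand ∈ {high, vhigh}) = 0.277 + 0.267 = 0.544; P(Day=Wed, Demand ∈ {high, vhigh}) = 0.106 + 0.021 = 0.127.
P(Day=Wed | Demand ∈ {high, vhigh}) = 0.127/0.544 = 0.2335.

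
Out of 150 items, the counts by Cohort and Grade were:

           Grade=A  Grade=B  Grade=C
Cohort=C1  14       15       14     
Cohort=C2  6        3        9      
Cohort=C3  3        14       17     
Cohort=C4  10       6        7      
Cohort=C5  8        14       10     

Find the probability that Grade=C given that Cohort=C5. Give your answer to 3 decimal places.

0.313

Total with Cohort=C5: 8 + 14 + 10 = 32.
P(Grade=C | Cohort=C5) = 10/32 = 0.313.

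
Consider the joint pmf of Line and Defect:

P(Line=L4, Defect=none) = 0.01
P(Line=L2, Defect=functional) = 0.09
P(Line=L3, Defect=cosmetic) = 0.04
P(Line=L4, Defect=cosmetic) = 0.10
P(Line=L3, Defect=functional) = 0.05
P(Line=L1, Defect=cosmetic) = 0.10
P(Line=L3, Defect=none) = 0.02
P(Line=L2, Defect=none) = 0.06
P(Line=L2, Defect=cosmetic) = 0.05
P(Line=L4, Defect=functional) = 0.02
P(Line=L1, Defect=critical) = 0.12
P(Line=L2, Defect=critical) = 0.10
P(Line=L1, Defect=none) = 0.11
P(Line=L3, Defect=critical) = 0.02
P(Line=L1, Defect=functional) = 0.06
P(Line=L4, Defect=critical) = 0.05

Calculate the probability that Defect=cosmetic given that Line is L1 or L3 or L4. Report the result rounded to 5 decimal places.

0.34286

P(Line=L1) = 0.11 + 0.10 + 0.06 + 0.12 = 0.39.
P(Line=L3) = 0.02 + 0.04 + 0.05 + 0.02 = 0.13.
P(Line=L4) = 0.01 + 0.10 + 0.02 + 0.05 = 0.18.
P(Line ∈ {L1, L3, L4}) = 0.39 + 0.13 + 0.18 = 0.70; P(Defect=cosmetic, Line ∈ {L1, L3, L4}) = 0.10 + 0.04 + 0.10 = 0.24.
P(Defect=cosmetic | Line ∈ {L1, L3, L4}) = 0.24/0.70 = 0.34286.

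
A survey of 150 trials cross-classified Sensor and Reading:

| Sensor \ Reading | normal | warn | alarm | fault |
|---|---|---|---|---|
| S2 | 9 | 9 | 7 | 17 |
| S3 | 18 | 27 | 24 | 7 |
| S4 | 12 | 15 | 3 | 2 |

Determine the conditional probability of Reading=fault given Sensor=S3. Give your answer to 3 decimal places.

Total with Sensor=S3: 18 + 27 + 24 + 7 = 76.
P(Reading=fault | Sensor=S3) = 7/76 = 0.092.

0.092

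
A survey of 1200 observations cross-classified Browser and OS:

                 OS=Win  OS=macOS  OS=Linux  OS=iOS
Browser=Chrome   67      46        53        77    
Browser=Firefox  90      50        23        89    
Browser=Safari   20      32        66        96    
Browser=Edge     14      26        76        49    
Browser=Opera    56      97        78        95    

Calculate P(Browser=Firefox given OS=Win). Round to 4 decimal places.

Total with OS=Win: 67 + 90 + 20 + 14 + 56 = 247.
P(Browser=Firefox | OS=Win) = 90/247 = 0.3644.

0.3644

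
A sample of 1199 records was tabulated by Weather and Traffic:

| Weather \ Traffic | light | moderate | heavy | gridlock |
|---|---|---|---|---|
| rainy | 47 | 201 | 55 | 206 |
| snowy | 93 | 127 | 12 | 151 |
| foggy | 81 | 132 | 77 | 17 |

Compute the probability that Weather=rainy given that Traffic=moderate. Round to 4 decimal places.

0.4370

Total with Traffic=moderate: 201 + 127 + 132 = 460.
P(Weather=rainy | Traffic=moderate) = 201/460 = 0.4370.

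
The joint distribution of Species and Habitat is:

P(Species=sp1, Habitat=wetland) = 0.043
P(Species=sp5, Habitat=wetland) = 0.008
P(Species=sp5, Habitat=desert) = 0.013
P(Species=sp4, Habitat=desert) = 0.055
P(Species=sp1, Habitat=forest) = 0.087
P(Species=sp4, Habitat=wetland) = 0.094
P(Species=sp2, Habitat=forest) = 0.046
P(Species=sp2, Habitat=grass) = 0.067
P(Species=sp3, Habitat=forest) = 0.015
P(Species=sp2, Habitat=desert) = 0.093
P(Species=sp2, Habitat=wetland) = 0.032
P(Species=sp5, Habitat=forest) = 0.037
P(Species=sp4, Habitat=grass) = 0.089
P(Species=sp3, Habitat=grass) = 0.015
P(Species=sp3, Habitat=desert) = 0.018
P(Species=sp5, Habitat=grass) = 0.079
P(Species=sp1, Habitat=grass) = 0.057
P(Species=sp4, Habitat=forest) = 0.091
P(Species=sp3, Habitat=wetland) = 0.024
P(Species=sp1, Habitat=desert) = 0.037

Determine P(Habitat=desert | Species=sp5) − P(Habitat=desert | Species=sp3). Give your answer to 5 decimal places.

P(Species=sp5) = 0.037 + 0.079 + 0.008 + 0.013 = 0.137; P(Habitat=desert | Species=sp5) = 0.013/0.137 = 0.094891.
P(Species=sp3) = 0.015 + 0.015 + 0.024 + 0.018 = 0.072; P(Habitat=desert | Species=sp3) = 0.018/0.072 = 0.250000.
Difference = -0.15511.

-0.15511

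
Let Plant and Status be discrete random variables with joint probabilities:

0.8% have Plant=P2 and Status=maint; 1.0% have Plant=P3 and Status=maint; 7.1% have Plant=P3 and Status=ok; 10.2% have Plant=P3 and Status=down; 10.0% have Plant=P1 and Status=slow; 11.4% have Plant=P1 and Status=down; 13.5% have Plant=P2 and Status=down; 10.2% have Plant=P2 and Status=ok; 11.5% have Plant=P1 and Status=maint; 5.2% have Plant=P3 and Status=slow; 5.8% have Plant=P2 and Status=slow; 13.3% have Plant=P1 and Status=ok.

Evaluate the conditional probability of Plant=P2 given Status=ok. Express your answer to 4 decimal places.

0.3333

P(Status=ok) = 0.133 + 0.102 + 0.071 = 0.306.
P(Plant=P2 | Status=ok) = 0.102/0.306 = 0.3333.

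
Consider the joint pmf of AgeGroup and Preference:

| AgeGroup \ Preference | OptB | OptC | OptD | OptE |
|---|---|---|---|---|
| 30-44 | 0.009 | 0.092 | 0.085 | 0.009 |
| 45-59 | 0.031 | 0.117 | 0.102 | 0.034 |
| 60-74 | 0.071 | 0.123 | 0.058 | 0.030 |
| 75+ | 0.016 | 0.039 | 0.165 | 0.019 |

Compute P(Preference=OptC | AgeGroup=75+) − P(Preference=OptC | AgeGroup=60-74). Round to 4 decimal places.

-0.2730

P(AgeGroup=75+) = 0.016 + 0.039 + 0.165 + 0.019 = 0.239; P(Preference=OptC | AgeGroup=75+) = 0.039/0.239 = 0.16318.
P(AgeGroup=60-74) = 0.071 + 0.123 + 0.058 + 0.030 = 0.282; P(Preference=OptC | AgeGroup=60-74) = 0.123/0.282 = 0.43617.
Difference = -0.2730.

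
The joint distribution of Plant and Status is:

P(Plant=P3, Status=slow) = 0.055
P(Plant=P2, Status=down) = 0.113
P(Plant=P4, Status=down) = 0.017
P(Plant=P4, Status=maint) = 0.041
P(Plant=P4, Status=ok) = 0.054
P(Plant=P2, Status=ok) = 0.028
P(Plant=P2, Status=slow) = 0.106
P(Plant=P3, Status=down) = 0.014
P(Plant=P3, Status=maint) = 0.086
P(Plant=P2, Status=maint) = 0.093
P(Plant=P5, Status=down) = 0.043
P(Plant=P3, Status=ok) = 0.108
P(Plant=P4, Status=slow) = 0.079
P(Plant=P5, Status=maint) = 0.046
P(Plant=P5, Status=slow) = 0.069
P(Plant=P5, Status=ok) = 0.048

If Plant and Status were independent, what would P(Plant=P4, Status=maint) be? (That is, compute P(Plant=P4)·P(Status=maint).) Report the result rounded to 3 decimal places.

P(Plant=P4) = 0.054 + 0.079 + 0.017 + 0.041 = 0.191.
P(Status=maint) = 0.093 + 0.086 + 0.041 + 0.046 = 0.266.
Product: 0.191 × 0.266 = 0.051.

0.051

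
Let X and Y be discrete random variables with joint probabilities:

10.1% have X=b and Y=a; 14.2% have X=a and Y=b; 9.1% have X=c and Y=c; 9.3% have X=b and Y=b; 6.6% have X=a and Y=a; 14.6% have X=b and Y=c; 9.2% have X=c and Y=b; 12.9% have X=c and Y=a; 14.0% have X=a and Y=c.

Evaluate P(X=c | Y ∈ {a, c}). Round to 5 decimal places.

P(Y=a) = 0.066 + 0.101 + 0.129 = 0.296.
P(Y=c) = 0.140 + 0.146 + 0.091 = 0.377.
P(Y ∈ {a, c}) = 0.296 + 0.377 = 0.673; P(X=c, Y ∈ {a, c}) = 0.129 + 0.091 = 0.220.
P(X=c | Y ∈ {a, c}) = 0.220/0.673 = 0.32689.

0.32689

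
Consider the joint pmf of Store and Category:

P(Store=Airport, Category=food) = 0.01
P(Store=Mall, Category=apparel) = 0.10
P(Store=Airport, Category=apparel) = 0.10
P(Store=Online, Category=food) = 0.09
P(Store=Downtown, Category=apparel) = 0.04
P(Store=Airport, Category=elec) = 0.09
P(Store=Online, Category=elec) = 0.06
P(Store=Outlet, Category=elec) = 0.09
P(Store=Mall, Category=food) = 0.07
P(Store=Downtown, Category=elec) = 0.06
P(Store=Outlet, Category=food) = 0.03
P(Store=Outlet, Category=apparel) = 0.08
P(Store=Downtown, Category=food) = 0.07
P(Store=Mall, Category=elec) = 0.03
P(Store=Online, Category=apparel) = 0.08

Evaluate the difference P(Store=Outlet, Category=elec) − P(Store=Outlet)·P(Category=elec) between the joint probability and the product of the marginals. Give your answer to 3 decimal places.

0.024

P(Store=Outlet) = 0.03 + 0.08 + 0.09 = 0.20.
P(Category=elec) = 0.06 + 0.03 + 0.09 + 0.09 + 0.06 = 0.33.
P(Store=Outlet, Category=elec) − P(Store=Outlet)P(Category=elec) = 0.09 − 0.20×0.33 = 0.024.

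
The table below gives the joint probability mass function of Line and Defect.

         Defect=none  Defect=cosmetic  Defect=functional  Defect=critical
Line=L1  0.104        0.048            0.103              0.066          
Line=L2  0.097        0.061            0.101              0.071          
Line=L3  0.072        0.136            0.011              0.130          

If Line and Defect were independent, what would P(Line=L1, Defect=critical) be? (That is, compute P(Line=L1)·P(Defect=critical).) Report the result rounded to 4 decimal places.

0.0857

P(Line=L1) = 0.104 + 0.048 + 0.103 + 0.066 = 0.321.
P(Defect=critical) = 0.066 + 0.071 + 0.130 = 0.267.
Product: 0.321 × 0.267 = 0.0857.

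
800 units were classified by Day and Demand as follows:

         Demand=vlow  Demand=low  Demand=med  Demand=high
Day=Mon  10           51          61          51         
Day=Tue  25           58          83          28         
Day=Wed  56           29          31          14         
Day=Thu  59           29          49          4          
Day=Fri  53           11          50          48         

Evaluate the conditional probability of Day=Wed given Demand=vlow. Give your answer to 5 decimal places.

Total with Demand=vlow: 10 + 25 + 56 + 59 + 53 = 203.
P(Day=Wed | Demand=vlow) = 56/203 = 0.27586.

0.27586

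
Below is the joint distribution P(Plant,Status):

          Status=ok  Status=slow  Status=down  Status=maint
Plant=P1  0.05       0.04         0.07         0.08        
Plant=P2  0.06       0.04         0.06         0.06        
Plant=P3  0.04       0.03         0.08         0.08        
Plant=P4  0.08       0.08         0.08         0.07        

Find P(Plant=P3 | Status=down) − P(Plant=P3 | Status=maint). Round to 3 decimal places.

0.000

P(Status=down) = 0.07 + 0.06 + 0.08 + 0.08 = 0.29; P(Plant=P3 | Status=down) = 0.08/0.29 = 0.2759.
P(Status=maint) = 0.08 + 0.06 + 0.08 + 0.07 = 0.29; P(Plant=P3 | Status=maint) = 0.08/0.29 = 0.2759.
Difference = 0.000.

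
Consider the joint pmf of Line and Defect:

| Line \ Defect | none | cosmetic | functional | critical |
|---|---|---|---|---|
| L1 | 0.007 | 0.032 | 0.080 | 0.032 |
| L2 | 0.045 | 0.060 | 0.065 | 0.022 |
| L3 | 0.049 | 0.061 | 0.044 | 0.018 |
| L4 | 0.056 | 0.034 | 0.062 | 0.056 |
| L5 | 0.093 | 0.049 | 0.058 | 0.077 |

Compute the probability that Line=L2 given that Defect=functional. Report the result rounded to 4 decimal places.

0.2104

P(Defect=functional) = 0.080 + 0.065 + 0.044 + 0.062 + 0.058 = 0.309.
P(Line=L2 | Defect=functional) = 0.065/0.309 = 0.2104.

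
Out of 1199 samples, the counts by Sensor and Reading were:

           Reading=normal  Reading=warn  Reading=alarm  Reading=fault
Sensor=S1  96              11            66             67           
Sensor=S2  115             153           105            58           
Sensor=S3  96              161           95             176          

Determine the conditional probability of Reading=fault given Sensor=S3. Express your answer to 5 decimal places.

Total with Sensor=S3: 96 + 161 + 95 + 176 = 528.
P(Reading=fault | Sensor=S3) = 176/528 = 0.33333.

0.33333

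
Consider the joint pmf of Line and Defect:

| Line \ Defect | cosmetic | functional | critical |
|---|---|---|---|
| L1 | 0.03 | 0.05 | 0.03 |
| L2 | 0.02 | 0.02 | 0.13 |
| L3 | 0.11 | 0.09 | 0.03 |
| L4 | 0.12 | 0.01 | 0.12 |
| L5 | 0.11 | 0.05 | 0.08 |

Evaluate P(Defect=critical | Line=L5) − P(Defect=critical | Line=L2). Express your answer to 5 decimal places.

P(Line=L5) = 0.11 + 0.05 + 0.08 = 0.24; P(Defect=critical | Line=L5) = 0.08/0.24 = 0.333333.
P(Line=L2) = 0.02 + 0.02 + 0.13 = 0.17; P(Defect=critical | Line=L2) = 0.13/0.17 = 0.764706.
Difference = -0.43137.

-0.43137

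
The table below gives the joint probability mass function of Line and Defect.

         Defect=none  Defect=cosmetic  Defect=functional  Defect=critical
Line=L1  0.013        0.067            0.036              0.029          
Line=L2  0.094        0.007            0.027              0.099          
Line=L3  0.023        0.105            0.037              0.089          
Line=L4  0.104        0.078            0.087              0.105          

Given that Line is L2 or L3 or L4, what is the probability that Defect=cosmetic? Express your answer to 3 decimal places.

0.222

P(Line=L2) = 0.094 + 0.007 + 0.027 + 0.099 = 0.227.
P(Line=L3) = 0.023 + 0.105 + 0.037 + 0.089 = 0.254.
P(Line=L4) = 0.104 + 0.078 + 0.087 + 0.105 = 0.374.
P(Line ∈ {L2, L3, L4}) = 0.227 + 0.254 + 0.374 = 0.855; P(Defect=cosmetic, Line ∈ {L2, L3, L4}) = 0.007 + 0.105 + 0.078 = 0.190.
P(Defect=cosmetic | Line ∈ {L2, L3, L4}) = 0.190/0.855 = 0.222.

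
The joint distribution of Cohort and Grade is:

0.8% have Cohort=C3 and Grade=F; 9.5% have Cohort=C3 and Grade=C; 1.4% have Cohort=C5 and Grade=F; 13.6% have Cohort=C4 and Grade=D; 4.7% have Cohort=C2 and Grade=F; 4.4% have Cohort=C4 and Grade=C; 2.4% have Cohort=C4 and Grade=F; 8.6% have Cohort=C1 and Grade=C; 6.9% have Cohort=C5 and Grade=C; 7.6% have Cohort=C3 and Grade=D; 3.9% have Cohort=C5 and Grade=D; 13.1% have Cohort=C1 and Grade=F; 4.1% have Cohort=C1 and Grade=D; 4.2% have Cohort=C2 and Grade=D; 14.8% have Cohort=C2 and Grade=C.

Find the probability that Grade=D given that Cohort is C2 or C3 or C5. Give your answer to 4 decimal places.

P(Cohort=C2) = 0.148 + 0.042 + 0.047 = 0.237.
P(Cohort=C3) = 0.095 + 0.076 + 0.008 = 0.179.
P(Cohort=C5) = 0.069 + 0.039 + 0.014 = 0.122.
P(Cohort ∈ {C2, C3, C5}) = 0.237 + 0.179 + 0.122 = 0.538; P(Grade=D, Cohort ∈ {C2, C3, C5}) = 0.042 + 0.076 + 0.039 = 0.157.
P(Grade=D | Cohort ∈ {C2, C3, C5}) = 0.157/0.538 = 0.2918.

0.2918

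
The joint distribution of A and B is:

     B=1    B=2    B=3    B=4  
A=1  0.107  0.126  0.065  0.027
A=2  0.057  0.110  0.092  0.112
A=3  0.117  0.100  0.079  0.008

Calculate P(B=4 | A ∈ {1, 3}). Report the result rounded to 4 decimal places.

P(A=1) = 0.107 + 0.126 + 0.065 + 0.027 = 0.325.
P(A=3) = 0.117 + 0.100 + 0.079 + 0.008 = 0.304.
P(A ∈ {1, 3}) = 0.325 + 0.304 = 0.629; P(B=4, A ∈ {1, 3}) = 0.027 + 0.008 = 0.035.
P(B=4 | A ∈ {1, 3}) = 0.035/0.629 = 0.0556.

0.0556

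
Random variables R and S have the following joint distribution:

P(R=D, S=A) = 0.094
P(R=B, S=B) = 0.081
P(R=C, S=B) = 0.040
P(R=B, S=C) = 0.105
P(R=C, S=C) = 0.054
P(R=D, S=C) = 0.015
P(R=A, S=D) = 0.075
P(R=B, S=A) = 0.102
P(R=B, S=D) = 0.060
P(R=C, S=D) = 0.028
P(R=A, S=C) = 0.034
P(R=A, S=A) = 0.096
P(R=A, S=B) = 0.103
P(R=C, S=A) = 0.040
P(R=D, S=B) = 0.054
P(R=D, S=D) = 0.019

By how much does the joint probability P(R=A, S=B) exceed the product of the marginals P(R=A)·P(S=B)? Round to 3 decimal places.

P(R=A) = 0.096 + 0.103 + 0.034 + 0.075 = 0.308.
P(S=B) = 0.103 + 0.081 + 0.040 + 0.054 = 0.278.
P(R=A, S=B) − P(R=A)P(S=B) = 0.103 − 0.308×0.278 = 0.017.

0.017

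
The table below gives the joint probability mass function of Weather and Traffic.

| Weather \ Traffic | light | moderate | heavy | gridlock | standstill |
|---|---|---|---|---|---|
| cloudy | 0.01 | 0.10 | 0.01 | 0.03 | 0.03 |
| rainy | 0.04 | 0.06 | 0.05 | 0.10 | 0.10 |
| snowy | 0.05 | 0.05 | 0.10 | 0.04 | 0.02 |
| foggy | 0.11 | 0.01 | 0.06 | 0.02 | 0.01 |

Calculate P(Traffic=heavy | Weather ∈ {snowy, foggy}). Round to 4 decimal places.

0.3404

P(Weather=snowy) = 0.05 + 0.05 + 0.10 + 0.04 + 0.02 = 0.26.
P(Weather=foggy) = 0.11 + 0.01 + 0.06 + 0.02 + 0.01 = 0.21.
P(Weather ∈ {snowy, foggy}) = 0.26 + 0.21 = 0.47; P(Traffic=heavy, Weather ∈ {snowy, foggy}) = 0.10 + 0.06 = 0.16.
P(Traffic=heavy | Weather ∈ {snowy, foggy}) = 0.16/0.47 = 0.3404.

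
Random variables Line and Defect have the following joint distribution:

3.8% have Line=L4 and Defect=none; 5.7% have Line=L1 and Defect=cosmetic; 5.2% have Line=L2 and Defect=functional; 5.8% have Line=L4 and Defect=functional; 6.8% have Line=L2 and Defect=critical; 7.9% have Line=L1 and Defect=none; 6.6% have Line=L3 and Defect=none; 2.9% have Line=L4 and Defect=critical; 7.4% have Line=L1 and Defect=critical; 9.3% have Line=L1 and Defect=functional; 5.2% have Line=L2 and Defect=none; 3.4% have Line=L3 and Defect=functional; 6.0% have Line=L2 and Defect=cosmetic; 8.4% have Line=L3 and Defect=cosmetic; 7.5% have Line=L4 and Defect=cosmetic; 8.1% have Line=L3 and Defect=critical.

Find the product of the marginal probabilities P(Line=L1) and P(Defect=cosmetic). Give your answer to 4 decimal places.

P(Line=L1) = 0.079 + 0.057 + 0.093 + 0.074 = 0.303.
P(Defect=cosmetic) = 0.057 + 0.060 + 0.084 + 0.075 = 0.276.
Product: 0.303 × 0.276 = 0.0836.

0.0836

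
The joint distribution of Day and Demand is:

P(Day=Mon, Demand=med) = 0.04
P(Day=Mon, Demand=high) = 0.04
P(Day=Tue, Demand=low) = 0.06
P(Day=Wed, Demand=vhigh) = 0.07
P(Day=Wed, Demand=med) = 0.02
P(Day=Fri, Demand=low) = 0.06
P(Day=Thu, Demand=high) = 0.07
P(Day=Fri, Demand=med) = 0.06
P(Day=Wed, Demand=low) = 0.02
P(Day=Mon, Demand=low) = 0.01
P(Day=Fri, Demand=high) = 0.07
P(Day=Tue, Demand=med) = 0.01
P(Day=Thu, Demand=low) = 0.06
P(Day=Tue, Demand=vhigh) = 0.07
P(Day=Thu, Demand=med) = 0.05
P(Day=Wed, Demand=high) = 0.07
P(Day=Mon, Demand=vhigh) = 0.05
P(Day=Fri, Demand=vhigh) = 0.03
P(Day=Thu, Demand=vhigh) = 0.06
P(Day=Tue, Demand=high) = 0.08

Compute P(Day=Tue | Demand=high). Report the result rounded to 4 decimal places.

P(Demand=high) = 0.04 + 0.08 + 0.07 + 0.07 + 0.07 = 0.33.
P(Day=Tue | Demand=high) = 0.08/0.33 = 0.2424.

0.2424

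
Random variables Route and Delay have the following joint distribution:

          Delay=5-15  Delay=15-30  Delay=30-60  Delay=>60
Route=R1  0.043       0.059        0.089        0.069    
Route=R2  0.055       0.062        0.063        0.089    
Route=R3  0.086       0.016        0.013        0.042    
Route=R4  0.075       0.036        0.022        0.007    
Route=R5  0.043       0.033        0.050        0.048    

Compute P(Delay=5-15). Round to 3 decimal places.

0.302

P(Delay=5-15) = 0.043 + 0.055 + 0.086 + 0.075 + 0.043 = 0.302.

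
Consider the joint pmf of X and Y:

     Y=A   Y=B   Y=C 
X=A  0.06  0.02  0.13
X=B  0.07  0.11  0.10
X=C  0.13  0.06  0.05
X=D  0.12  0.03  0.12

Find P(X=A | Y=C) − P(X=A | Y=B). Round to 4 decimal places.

0.2341

P(Y=C) = 0.13 + 0.10 + 0.05 + 0.12 = 0.40; P(X=A | Y=C) = 0.13/0.40 = 0.32500.
P(Y=B) = 0.02 + 0.11 + 0.06 + 0.03 = 0.22; P(X=A | Y=B) = 0.02/0.22 = 0.09091.
Difference = 0.2341.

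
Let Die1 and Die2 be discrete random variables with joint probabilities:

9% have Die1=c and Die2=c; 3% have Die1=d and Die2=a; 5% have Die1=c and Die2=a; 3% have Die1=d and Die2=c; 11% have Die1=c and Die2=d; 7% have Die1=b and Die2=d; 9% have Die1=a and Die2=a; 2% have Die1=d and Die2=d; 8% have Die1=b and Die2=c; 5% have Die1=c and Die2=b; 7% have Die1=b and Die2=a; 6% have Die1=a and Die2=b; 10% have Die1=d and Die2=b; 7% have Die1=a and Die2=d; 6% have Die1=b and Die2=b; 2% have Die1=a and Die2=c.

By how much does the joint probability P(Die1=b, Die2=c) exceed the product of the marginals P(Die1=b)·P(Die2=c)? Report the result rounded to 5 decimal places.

P(Die1=b) = 0.07 + 0.06 + 0.08 + 0.07 = 0.28.
P(Die2=c) = 0.02 + 0.08 + 0.09 + 0.03 = 0.22.
P(Die1=b, Die2=c) − P(Die1=b)P(Die2=c) = 0.08 − 0.28×0.22 = 0.01840.

0.01840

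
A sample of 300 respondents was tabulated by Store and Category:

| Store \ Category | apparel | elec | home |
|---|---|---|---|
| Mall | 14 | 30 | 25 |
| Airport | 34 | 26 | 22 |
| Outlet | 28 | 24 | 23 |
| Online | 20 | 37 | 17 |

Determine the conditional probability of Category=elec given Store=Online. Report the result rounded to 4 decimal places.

Total with Store=Online: 20 + 37 + 17 = 74.
P(Category=elec | Store=Online) = 37/74 = 0.5000.

0.5000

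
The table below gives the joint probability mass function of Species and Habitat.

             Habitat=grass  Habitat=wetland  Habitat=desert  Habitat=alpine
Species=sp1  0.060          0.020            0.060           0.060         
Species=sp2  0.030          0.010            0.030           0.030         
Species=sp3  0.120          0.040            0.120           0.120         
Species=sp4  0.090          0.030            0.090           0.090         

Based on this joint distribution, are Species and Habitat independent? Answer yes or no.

yes

Every cell satisfies P(Species,Habitat) = P(Species)·P(Habitat). For instance P(Species=sp2) = 0.100, P(Habitat=alpine) = 0.300, and 0.100×0.300 = 0.030 matches the joint entry. So Species and Habitat are independent.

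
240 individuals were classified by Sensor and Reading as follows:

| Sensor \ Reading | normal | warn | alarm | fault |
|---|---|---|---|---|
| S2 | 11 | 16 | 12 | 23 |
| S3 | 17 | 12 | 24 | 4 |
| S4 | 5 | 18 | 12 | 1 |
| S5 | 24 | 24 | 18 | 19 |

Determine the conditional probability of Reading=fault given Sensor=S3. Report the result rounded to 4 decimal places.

Total with Sensor=S3: 17 + 12 + 24 + 4 = 57.
P(Reading=fault | Sensor=S3) = 4/57 = 0.0702.

0.0702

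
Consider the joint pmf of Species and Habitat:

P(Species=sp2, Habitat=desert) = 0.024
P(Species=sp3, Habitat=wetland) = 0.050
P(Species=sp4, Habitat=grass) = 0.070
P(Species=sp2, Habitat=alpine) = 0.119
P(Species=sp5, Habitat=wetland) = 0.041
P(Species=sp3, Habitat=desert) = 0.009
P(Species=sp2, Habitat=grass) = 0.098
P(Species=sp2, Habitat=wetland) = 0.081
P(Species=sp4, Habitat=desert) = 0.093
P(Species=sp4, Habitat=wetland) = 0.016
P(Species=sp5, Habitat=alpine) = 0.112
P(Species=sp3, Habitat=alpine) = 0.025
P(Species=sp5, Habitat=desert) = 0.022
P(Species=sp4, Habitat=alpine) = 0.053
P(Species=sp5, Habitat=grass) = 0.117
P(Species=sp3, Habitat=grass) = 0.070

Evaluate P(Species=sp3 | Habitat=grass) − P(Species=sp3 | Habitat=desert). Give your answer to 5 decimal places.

0.13637

P(Habitat=grass) = 0.098 + 0.070 + 0.070 + 0.117 = 0.355; P(Species=sp3 | Habitat=grass) = 0.070/0.355 = 0.197183.
P(Habitat=desert) = 0.024 + 0.009 + 0.093 + 0.022 = 0.148; P(Species=sp3 | Habitat=desert) = 0.009/0.148 = 0.060811.
Difference = 0.13637.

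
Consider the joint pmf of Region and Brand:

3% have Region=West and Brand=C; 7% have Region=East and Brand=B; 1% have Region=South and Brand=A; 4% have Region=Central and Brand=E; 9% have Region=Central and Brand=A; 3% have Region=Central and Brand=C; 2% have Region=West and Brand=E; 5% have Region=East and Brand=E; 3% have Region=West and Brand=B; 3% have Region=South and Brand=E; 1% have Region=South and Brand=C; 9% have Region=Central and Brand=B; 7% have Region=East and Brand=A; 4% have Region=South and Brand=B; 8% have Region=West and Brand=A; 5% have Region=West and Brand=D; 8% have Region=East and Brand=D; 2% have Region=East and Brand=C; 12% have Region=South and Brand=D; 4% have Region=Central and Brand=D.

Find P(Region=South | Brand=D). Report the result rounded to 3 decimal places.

0.414

P(Brand=D) = 0.12 + 0.08 + 0.05 + 0.04 = 0.29.
P(Region=South | Brand=D) = 0.12/0.29 = 0.414.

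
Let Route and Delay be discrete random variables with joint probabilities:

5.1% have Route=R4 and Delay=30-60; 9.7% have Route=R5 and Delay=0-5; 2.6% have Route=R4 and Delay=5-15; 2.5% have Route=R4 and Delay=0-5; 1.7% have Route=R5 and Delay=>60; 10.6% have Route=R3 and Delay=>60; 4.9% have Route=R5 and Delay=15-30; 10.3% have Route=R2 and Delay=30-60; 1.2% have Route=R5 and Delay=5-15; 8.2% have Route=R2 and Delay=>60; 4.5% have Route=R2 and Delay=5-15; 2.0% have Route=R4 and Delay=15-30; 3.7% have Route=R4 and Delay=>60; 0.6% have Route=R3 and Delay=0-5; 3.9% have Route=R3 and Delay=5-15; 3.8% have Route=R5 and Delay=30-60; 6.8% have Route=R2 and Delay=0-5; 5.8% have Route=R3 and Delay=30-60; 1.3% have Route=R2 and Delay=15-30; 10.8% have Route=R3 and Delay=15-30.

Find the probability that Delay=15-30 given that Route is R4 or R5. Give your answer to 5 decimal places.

P(Route=R4) = 0.025 + 0.026 + 0.020 + 0.051 + 0.037 = 0.159.
P(Route=R5) = 0.097 + 0.012 + 0.049 + 0.038 + 0.017 = 0.213.
P(Route ∈ {R4, R5}) = 0.159 + 0.213 = 0.372; P(Delay=15-30, Route ∈ {R4, R5}) = 0.020 + 0.049 = 0.069.
P(Delay=15-30 | Route ∈ {R4, R5}) = 0.069/0.372 = 0.18548.

0.18548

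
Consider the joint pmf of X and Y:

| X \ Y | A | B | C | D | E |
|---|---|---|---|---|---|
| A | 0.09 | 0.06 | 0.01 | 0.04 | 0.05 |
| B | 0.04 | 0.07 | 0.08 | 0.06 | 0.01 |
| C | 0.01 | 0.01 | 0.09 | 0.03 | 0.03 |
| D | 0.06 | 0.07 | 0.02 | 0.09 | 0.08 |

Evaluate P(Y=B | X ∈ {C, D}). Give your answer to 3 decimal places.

0.163

P(X=C) = 0.01 + 0.01 + 0.09 + 0.03 + 0.03 = 0.17.
P(X=D) = 0.06 + 0.07 + 0.02 + 0.09 + 0.08 = 0.32.
P(X ∈ {C, D}) = 0.17 + 0.32 = 0.49; P(Y=B, X ∈ {C, D}) = 0.01 + 0.07 = 0.08.
P(Y=B | X ∈ {C, D}) = 0.08/0.49 = 0.163.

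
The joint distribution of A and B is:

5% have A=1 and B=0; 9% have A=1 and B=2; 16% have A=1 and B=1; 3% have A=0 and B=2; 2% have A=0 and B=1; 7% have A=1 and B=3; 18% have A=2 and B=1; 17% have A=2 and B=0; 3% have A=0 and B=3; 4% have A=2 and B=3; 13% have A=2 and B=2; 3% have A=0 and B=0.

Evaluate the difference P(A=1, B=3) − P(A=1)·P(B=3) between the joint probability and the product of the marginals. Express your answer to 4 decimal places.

P(A=1) = 0.05 + 0.16 + 0.09 + 0.07 = 0.37.
P(B=3) = 0.03 + 0.07 + 0.04 = 0.14.
P(A=1, B=3) − P(A=1)P(B=3) = 0.07 − 0.37×0.14 = 0.0182.

0.0182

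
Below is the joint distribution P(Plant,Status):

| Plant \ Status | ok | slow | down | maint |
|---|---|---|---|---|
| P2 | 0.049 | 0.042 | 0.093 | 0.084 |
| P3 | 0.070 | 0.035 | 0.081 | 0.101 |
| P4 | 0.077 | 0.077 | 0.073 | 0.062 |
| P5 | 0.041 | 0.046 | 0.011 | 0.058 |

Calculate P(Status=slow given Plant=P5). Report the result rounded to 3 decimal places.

0.295

P(Plant=P5) = 0.041 + 0.046 + 0.011 + 0.058 = 0.156.
P(Status=slow | Plant=P5) = 0.046/0.156 = 0.295.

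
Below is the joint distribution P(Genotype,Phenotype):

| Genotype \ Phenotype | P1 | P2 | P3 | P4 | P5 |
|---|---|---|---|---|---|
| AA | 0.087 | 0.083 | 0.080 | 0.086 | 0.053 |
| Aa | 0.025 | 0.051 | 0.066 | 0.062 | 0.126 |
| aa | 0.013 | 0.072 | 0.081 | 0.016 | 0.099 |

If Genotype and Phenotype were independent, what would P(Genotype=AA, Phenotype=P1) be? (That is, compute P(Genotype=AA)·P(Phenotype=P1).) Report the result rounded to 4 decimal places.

0.0486

P(Genotype=AA) = 0.087 + 0.083 + 0.080 + 0.086 + 0.053 = 0.389.
P(Phenotype=P1) = 0.087 + 0.025 + 0.013 = 0.125.
Product: 0.389 × 0.125 = 0.0486.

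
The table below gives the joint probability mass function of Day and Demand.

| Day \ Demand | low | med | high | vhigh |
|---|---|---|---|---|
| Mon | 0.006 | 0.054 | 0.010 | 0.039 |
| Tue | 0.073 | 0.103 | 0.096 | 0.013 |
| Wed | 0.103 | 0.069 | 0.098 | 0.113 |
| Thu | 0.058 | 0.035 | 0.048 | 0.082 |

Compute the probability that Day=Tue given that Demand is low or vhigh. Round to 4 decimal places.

0.1766

P(Demand=low) = 0.006 + 0.073 + 0.103 + 0.058 = 0.240.
P(Demand=vhigh) = 0.039 + 0.013 + 0.113 + 0.082 = 0.247.
P(Demand ∈ {low, vhigh}) = 0.240 + 0.247 = 0.487; P(Day=Tue, Demand ∈ {low, vhigh}) = 0.073 + 0.013 = 0.086.
P(Day=Tue | Demand ∈ {low, vhigh}) = 0.086/0.487 = 0.1766.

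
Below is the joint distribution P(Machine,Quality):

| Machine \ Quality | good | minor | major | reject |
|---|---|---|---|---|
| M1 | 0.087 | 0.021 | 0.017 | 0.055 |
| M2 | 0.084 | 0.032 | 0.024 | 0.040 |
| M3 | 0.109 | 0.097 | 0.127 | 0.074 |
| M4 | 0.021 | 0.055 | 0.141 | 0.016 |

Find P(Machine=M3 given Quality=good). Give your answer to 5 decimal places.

0.36213

P(Quality=good) = 0.087 + 0.084 + 0.109 + 0.021 = 0.301.
P(Machine=M3 | Quality=good) = 0.109/0.301 = 0.36213.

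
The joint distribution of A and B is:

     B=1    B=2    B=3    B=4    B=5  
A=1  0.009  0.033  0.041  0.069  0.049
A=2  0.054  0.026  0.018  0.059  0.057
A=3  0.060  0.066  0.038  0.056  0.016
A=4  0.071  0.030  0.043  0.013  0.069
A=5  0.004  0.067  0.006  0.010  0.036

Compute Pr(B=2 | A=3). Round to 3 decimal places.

P(A=3) = 0.060 + 0.066 + 0.038 + 0.056 + 0.016 = 0.236.
P(B=2 | A=3) = 0.066/0.236 = 0.280.

0.280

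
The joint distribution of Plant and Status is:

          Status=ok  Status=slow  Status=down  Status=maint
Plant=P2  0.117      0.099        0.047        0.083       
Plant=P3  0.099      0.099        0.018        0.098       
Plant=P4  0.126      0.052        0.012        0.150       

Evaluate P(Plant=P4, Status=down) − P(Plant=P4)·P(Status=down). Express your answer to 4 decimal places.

-0.0142

P(Plant=P4) = 0.126 + 0.052 + 0.012 + 0.150 = 0.340.
P(Status=down) = 0.047 + 0.018 + 0.012 = 0.077.
P(Plant=P4, Status=down) − P(Plant=P4)P(Status=down) = 0.012 − 0.340×0.077 = -0.0142.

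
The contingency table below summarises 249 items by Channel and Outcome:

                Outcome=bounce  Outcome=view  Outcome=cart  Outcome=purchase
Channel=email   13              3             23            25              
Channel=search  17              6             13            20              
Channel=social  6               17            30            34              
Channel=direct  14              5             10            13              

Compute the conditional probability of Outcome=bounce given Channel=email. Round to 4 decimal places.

0.2031

Total with Channel=email: 13 + 3 + 23 + 25 = 64.
P(Outcome=bounce | Channel=email) = 13/64 = 0.2031.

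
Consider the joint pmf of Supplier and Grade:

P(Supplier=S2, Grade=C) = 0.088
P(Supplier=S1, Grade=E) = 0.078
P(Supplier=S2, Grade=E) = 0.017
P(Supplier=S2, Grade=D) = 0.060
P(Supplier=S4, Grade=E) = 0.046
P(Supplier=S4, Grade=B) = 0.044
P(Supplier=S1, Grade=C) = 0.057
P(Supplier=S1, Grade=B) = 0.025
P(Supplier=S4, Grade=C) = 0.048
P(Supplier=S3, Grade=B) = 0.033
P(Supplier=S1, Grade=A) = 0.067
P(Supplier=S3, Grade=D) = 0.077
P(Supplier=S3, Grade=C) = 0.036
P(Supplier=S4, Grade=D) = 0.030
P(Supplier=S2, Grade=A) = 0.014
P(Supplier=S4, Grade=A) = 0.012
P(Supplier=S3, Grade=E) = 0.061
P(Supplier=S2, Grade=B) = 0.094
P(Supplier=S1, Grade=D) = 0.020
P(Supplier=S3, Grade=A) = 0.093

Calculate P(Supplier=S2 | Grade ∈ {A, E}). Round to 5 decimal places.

0.07990

P(Grade=A) = 0.067 + 0.014 + 0.093 + 0.012 = 0.186.
P(Grade=E) = 0.078 + 0.017 + 0.061 + 0.046 = 0.202.
P(Grade ∈ {A, E}) = 0.186 + 0.202 = 0.388; P(Supplier=S2, Grade ∈ {A, E}) = 0.014 + 0.017 = 0.031.
P(Supplier=S2 | Grade ∈ {A, E}) = 0.031/0.388 = 0.07990.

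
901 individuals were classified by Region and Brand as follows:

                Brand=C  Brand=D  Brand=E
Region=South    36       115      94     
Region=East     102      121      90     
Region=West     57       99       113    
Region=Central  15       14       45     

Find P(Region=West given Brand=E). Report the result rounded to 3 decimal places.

Total with Brand=E: 94 + 90 + 113 + 45 = 342.
P(Region=West | Brand=E) = 113/342 = 0.330.

0.330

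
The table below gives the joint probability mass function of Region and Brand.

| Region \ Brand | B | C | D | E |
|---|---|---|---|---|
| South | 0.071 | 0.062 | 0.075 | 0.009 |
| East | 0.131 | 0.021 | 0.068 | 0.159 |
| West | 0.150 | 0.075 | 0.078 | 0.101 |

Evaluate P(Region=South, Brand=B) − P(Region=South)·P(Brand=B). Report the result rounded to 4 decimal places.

P(Region=South) = 0.071 + 0.062 + 0.075 + 0.009 = 0.217.
P(Brand=B) = 0.071 + 0.131 + 0.150 = 0.352.
P(Region=South, Brand=B) − P(Region=South)P(Brand=B) = 0.071 − 0.217×0.352 = -0.0054.

-0.0054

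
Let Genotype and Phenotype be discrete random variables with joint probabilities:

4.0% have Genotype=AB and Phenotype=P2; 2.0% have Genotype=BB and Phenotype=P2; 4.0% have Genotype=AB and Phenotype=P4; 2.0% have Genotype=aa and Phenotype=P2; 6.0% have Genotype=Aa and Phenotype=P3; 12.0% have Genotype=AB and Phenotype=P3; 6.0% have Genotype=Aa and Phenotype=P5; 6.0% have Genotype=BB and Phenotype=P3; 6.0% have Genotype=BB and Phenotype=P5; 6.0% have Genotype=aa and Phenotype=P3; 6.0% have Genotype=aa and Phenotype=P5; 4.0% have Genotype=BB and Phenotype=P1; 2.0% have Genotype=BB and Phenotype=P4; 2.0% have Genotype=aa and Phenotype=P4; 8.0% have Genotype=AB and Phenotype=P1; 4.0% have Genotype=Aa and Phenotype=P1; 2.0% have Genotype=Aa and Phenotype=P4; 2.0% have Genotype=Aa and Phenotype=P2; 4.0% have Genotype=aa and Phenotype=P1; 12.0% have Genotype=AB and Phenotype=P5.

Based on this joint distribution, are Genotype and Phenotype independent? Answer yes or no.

yes

Every cell satisfies P(Genotype,Phenotype) = P(Genotype)·P(Phenotype). For instance P(Genotype=Aa) = 0.200, P(Phenotype=P1) = 0.200, and 0.200×0.200 = 0.040 matches the joint entry. So Genotype and Phenotype are independent.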